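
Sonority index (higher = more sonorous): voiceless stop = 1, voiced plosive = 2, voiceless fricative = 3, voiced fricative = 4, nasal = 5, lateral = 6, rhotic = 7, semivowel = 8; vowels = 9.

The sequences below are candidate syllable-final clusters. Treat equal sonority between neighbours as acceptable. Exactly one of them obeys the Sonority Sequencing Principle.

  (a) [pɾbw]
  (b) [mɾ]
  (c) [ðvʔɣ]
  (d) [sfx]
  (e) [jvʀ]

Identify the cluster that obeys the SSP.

d

(a) [pɾbw]: profile 1-7-2-8 — violates.
(b) [mɾ]: profile 5-7 — violates.
(c) [ðvʔɣ]: profile 4-4-1-4 — violates.
(d) [sfx]: profile 3-3-3 — obeys.
(e) [jvʀ]: profile 8-4-7 — violates.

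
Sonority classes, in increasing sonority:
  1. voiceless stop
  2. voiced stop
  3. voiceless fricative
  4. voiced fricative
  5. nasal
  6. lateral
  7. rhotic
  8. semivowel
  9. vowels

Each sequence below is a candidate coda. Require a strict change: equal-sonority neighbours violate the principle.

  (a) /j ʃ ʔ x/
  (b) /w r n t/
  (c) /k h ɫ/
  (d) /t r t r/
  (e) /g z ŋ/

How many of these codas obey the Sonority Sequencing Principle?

1

(a) sonority 8-3-1-3: ill-formed.
(b) sonority 8-7-5-1: well-formed.
(c) sonority 1-3-6: ill-formed.
(d) sonority 1-7-1-7: ill-formed.
(e) sonority 2-4-5: ill-formed.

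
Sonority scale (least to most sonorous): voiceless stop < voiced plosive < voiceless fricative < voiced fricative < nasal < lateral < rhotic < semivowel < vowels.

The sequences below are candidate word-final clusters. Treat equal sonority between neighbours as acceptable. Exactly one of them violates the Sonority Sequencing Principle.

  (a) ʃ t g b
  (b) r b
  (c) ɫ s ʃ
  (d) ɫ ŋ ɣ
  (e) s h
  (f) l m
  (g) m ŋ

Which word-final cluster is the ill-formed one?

(a) sonority 3-1-2-2: ill-formed.
(b) sonority 7-2: well-formed.
(c) sonority 6-3-3: well-formed.
(d) sonority 6-5-4: well-formed.
(e) sonority 3-3: well-formed.
(f) sonority 6-5: well-formed.
(g) sonority 5-5: well-formed.

a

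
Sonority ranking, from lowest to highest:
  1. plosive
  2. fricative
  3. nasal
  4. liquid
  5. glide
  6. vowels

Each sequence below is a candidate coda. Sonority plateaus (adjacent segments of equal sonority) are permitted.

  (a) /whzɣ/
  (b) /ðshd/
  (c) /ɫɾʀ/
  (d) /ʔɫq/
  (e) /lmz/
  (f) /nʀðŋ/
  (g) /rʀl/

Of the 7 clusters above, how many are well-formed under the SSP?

5

(a) 5-2-2-2 → obeys
(b) 2-2-2-1 → obeys
(c) 4-4-4 → obeys
(d) 1-4-1 → violates
(e) 4-3-2 → obeys
(f) 3-4-2-3 → violates
(g) 4-4-4 → obeys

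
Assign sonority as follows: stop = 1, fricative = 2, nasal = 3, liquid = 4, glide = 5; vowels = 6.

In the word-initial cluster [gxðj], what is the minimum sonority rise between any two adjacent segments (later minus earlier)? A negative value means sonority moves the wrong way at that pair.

0

/g/: stop = 1.
/x/: fricative = 2.
/ð/: fricative = 2.
/j/: glide = 5.
/g/→/x/: change +1.
/x/→/ð/: change +0.
/ð/→/j/: change +3.
Minimum = 0.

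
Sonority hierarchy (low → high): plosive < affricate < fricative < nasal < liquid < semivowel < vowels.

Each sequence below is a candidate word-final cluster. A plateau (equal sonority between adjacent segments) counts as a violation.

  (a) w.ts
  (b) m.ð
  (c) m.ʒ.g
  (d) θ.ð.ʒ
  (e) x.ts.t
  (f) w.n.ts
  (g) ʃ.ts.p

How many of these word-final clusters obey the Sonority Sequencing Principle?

(a) w.ts: profile 6-2 — obeys.
(b) m.ð: profile 4-3 — obeys.
(c) m.ʒ.g: profile 4-3-1 — obeys.
(d) θ.ð.ʒ: profile 3-3-3 — violates.
(e) x.ts.t: profile 3-2-1 — obeys.
(f) w.n.ts: profile 6-4-2 — obeys.
(g) ʃ.ts.p: profile 3-2-1 — obeys.

6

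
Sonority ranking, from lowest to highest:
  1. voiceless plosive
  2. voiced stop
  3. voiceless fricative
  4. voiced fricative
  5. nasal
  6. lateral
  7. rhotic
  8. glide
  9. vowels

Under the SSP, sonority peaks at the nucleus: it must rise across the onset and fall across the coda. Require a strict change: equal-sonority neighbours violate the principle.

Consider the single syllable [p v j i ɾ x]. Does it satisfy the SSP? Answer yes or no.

yes

Onset: /p/ is a voiceless plosive (sonority 1), /v/ is a voiced fricative (sonority 4), /j/ is a glide (sonority 8); then the nucleus /i/ (sonority 9).
Onset profile 1-4-8-9 — rises to the nucleus.
Coda: /ɾ/ is a rhotic (sonority 7), /x/ is a voiceless fricative (sonority 3).
Coda profile 9-7-3 — falls from the nucleus.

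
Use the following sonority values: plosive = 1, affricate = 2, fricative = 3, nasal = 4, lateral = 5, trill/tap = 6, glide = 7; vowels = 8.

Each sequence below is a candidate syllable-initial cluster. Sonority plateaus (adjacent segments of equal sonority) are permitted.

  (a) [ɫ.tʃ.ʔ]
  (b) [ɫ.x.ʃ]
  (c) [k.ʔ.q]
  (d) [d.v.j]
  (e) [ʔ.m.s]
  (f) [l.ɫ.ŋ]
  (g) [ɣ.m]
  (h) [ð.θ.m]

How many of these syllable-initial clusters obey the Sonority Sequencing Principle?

(a) 5-2-1 → violates
(b) 5-3-3 → violates
(c) 1-1-1 → obeys
(d) 1-3-7 → obeys
(e) 1-4-3 → violates
(f) 5-5-4 → violates
(g) 3-4 → obeys
(h) 3-3-4 → obeys

4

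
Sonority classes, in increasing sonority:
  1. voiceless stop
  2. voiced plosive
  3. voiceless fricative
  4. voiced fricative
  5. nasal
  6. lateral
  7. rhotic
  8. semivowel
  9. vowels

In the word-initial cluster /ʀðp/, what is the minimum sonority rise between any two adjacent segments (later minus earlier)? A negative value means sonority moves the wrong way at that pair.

-3

/ʀ/ is a rhotic (sonority 7).
/ð/ is a voiced fricative (sonority 4).
/p/ is a voiceless stop (sonority 1).
/ʀ/→/ð/: change -3.
/ð/→/p/: change -3.
Minimum = -3.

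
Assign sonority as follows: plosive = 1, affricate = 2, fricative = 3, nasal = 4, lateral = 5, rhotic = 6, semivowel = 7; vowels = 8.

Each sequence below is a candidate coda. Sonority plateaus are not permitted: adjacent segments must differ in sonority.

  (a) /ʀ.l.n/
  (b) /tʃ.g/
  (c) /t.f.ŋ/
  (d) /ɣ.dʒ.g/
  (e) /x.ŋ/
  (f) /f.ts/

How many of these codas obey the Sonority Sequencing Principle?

(a) /ʀ.l.n/: profile 6-5-4 — obeys.
(b) /tʃ.g/: profile 2-1 — obeys.
(c) /t.f.ŋ/: profile 1-3-4 — violates.
(d) /ɣ.dʒ.g/: profile 3-2-1 — obeys.
(e) /x.ŋ/: profile 3-4 — violates.
(f) /f.ts/: profile 3-2 — obeys.

4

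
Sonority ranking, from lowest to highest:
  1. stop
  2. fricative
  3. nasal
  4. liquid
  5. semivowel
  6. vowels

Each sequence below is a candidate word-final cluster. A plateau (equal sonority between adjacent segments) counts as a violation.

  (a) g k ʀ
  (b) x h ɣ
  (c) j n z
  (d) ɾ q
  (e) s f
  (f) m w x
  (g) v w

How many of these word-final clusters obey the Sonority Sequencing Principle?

2

(a) 1-1-4 → violates
(b) 2-2-2 → violates
(c) 5-3-2 → obeys
(d) 4-1 → obeys
(e) 2-2 → violates
(f) 3-5-2 → violates
(g) 2-5 → violates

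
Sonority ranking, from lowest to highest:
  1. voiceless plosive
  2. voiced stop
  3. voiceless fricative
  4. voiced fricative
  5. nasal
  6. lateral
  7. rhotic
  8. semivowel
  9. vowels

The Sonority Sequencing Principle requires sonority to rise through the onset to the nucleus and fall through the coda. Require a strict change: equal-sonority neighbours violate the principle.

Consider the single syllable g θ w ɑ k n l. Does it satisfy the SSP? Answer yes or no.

no

Onset: /g/ is a voiced stop (sonority 2), /θ/ is a voiceless fricative (sonority 3), /w/ is a semivowel (sonority 8); then the nucleus /ɑ/ (sonority 9).
Onset profile 2-3-8-9 — rises to the nucleus.
Coda: /k/ is a voiceless plosive (sonority 1), /n/ is a nasal (sonority 5), /l/ is a lateral (sonority 6).
Coda profile 9-1-5-6 — does not strictly fall throughout.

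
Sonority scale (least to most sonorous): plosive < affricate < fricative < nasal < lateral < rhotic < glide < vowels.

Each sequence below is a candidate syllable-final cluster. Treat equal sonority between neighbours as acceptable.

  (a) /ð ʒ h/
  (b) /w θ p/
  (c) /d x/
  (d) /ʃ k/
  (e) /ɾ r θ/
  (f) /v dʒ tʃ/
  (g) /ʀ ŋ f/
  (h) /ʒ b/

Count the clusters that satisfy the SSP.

(a) 3-3-3 → obeys
(b) 7-3-1 → obeys
(c) 1-3 → violates
(d) 3-1 → obeys
(e) 6-6-3 → obeys
(f) 3-2-2 → obeys
(g) 6-4-3 → obeys
(h) 3-1 → obeys

7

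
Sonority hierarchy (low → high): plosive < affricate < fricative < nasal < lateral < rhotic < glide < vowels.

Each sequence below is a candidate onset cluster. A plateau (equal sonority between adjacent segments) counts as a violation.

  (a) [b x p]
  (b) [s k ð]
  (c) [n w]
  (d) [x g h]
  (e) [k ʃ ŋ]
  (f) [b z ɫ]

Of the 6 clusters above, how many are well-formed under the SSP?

3

(a) [b x p]: profile 1-3-1 — violates.
(b) [s k ð]: profile 3-1-3 — violates.
(c) [n w]: profile 4-7 — obeys.
(d) [x g h]: profile 3-1-3 — violates.
(e) [k ʃ ŋ]: profile 1-3-4 — obeys.
(f) [b z ɫ]: profile 1-3-5 — obeys.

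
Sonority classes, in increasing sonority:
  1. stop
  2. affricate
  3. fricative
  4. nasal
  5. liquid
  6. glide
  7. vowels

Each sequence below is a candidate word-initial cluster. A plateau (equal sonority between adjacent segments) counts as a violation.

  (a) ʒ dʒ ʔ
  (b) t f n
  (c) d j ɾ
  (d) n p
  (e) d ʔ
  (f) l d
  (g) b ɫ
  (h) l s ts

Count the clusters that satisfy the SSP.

(a) sonority 3-2-1: ill-formed.
(b) sonority 1-3-4: well-formed.
(c) sonority 1-6-5: ill-formed.
(d) sonority 4-1: ill-formed.
(e) sonority 1-1: ill-formed.
(f) sonority 5-1: ill-formed.
(g) sonority 1-5: well-formed.
(h) sonority 5-3-2: ill-formed.

2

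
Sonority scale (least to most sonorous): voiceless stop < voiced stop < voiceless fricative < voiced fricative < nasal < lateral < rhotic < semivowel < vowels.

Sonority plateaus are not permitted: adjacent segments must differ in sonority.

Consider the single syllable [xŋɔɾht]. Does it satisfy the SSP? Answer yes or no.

yes

Onset: /x/ is a voiceless fricative (sonority 3), /ŋ/ is a nasal (sonority 5); then the nucleus /ɔ/ (sonority 9).
Onset profile 3-5-9 — rises to the nucleus.
Coda: /ɾ/ is a rhotic (sonority 7), /h/ is a voiceless fricative (sonority 3), /t/ is a voiceless stop (sonority 1).
Coda profile 9-7-3-1 — falls from the nucleus.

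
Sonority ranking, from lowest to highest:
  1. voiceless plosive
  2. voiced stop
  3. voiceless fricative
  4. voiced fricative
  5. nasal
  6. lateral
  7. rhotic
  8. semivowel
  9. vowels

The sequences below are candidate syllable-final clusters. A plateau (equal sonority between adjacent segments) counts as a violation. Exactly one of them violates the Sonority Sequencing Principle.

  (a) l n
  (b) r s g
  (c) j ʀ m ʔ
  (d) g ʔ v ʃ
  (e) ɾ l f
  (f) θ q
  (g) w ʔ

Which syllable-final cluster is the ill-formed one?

d

(a) sonority 6-5: well-formed.
(b) sonority 7-3-2: well-formed.
(c) sonority 8-7-5-1: well-formed.
(d) sonority 2-1-4-3: ill-formed.
(e) sonority 7-6-3: well-formed.
(f) sonority 3-1: well-formed.
(g) sonority 8-1: well-formed.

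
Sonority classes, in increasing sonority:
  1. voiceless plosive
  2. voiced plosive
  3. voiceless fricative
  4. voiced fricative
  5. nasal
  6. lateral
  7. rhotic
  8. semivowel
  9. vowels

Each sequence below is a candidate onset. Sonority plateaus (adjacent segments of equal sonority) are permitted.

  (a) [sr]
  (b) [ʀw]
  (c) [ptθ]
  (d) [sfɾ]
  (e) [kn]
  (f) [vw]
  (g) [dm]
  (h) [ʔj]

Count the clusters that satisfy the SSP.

8

(a) [sr]: profile 3-7 — obeys.
(b) [ʀw]: profile 7-8 — obeys.
(c) [ptθ]: profile 1-1-3 — obeys.
(d) [sfɾ]: profile 3-3-7 — obeys.
(e) [kn]: profile 1-5 — obeys.
(f) [vw]: profile 4-8 — obeys.
(g) [dm]: profile 2-5 — obeys.
(h) [ʔj]: profile 1-8 — obeys.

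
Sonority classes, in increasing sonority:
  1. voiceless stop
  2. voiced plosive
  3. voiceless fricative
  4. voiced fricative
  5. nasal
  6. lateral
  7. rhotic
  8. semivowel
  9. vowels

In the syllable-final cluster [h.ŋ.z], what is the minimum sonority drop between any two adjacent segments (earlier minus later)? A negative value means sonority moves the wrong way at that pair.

/h/ — voiceless fricative, sonority 3.
/ŋ/ — nasal, sonority 5.
/z/ — voiced fricative, sonority 4.
/h/→/ŋ/: change -2.
/ŋ/→/z/: change +1.
Minimum = -2.

-2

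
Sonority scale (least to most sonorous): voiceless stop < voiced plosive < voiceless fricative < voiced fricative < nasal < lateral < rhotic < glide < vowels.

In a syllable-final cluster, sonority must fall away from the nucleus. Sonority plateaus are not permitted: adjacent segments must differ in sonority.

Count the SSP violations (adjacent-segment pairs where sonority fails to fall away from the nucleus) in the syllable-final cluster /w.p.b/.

/w/ — glide, sonority 8.
/p/ — voiceless stop, sonority 1.
/b/ — voiced plosive, sonority 2.
/w/→/p/: 8→1 (falls) — ok.
/p/→/b/: 1→2 (does not fall) — violation.

1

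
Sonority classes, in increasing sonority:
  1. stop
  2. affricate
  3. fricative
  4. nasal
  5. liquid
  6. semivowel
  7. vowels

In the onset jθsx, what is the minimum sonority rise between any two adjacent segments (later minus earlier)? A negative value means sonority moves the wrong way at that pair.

/j/ is a semivowel (sonority 6).
/θ/ is a fricative (sonority 3).
/s/ is a fricative (sonority 3).
/x/ is a fricative (sonority 3).
/j/→/θ/: change -3.
/θ/→/s/: change +0.
/s/→/x/: change +0.
Minimum = -3.

-3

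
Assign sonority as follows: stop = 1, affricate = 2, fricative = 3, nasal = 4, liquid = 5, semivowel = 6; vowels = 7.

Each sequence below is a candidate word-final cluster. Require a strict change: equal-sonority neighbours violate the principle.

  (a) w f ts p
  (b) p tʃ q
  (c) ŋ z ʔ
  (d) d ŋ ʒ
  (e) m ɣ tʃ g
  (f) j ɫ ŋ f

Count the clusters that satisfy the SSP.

4

(a) sonority 6-3-2-1: well-formed.
(b) sonority 1-2-1: ill-formed.
(c) sonority 4-3-1: well-formed.
(d) sonority 1-4-3: ill-formed.
(e) sonority 4-3-2-1: well-formed.
(f) sonority 6-5-4-3: well-formed.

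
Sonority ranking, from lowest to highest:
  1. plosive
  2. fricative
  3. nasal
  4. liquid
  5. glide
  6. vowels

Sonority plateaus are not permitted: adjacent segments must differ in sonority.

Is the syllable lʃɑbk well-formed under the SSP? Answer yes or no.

no

Onset: /l/ is a liquid (sonority 4), /ʃ/ is a fricative (sonority 2); then the nucleus /ɑ/ (sonority 6).
Onset profile 4-2-6 — does not strictly rise throughout.
Coda: /b/ is a plosive (sonority 1), /k/ is a plosive (sonority 1).
Coda profile 6-1-1 — does not strictly fall throughout.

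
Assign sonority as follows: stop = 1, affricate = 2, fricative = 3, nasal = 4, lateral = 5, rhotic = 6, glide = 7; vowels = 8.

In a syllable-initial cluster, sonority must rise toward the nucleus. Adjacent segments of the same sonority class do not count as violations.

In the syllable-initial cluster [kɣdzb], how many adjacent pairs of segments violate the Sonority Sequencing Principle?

/k/ is a stop (sonority 1).
/ɣ/ is a fricative (sonority 3).
/d/ is a stop (sonority 1).
/z/ is a fricative (sonority 3).
/b/ is a stop (sonority 1).
/k/→/ɣ/: 1→3 (rises) — ok.
/ɣ/→/d/: 3→1 (does not rise) — violation.
/d/→/z/: 1→3 (rises) — ok.
/z/→/b/: 3→1 (does not rise) — violation.

2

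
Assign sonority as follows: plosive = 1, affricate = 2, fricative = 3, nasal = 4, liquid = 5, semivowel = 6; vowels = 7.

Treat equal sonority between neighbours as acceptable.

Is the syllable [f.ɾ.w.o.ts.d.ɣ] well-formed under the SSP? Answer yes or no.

no

Onset: /f/ is a fricative (sonority 3), /ɾ/ is a liquid (sonority 5), /w/ is a semivowel (sonority 6); then the nucleus /o/ (sonority 7).
Onset profile 3-5-6-7 — rises to the nucleus.
Coda: /ts/ is an affricate (sonority 2), /d/ is a plosive (sonority 1), /ɣ/ is a fricative (sonority 3).
Coda profile 7-2-1-3 — does not fall throughout.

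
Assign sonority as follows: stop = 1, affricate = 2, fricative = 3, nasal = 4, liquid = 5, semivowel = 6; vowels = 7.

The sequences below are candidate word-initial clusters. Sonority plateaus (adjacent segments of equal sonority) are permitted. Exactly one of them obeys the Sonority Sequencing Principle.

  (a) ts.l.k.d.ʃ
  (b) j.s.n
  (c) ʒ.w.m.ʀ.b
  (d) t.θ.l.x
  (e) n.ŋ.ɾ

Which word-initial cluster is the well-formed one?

(a) 2-5-1-1-3 → violates
(b) 6-3-4 → violates
(c) 3-6-4-5-1 → violates
(d) 1-3-5-3 → violates
(e) 4-4-5 → obeys

e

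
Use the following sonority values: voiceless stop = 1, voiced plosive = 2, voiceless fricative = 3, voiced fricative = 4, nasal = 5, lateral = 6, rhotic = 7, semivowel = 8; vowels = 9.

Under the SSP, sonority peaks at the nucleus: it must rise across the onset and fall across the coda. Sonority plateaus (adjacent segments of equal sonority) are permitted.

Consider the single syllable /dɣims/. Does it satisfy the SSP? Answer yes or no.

Onset: /d/ is a voiced plosive (sonority 2), /ɣ/ is a voiced fricative (sonority 4); then the nucleus /i/ (sonority 9).
Onset profile 2-4-9 — rises to the nucleus.
Coda: /m/ is a nasal (sonority 5), /s/ is a voiceless fricative (sonority 3).
Coda profile 9-5-3 — falls from the nucleus.

yes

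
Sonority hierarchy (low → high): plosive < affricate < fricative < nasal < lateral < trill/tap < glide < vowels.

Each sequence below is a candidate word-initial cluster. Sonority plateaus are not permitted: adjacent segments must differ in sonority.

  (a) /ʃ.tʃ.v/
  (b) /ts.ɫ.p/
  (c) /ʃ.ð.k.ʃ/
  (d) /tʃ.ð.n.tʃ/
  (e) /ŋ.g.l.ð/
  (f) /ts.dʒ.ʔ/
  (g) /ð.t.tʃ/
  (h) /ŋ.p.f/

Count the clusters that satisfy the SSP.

(a) /ʃ.tʃ.v/: profile 3-2-3 — violates.
(b) /ts.ɫ.p/: profile 2-5-1 — violates.
(c) /ʃ.ð.k.ʃ/: profile 3-3-1-3 — violates.
(d) /tʃ.ð.n.tʃ/: profile 2-3-4-2 — violates.
(e) /ŋ.g.l.ð/: profile 4-1-5-3 — violates.
(f) /ts.dʒ.ʔ/: profile 2-2-1 — violates.
(g) /ð.t.tʃ/: profile 3-1-2 — violates.
(h) /ŋ.p.f/: profile 4-1-3 — violates.

0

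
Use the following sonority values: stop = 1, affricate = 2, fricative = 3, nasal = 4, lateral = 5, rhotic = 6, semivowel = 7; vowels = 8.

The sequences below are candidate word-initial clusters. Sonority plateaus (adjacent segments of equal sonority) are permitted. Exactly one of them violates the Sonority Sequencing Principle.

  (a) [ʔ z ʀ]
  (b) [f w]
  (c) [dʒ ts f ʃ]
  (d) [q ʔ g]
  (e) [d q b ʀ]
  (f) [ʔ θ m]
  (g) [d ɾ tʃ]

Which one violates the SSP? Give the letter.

(a) 1-3-6 → obeys
(b) 3-7 → obeys
(c) 2-2-3-3 → obeys
(d) 1-1-1 → obeys
(e) 1-1-1-6 → obeys
(f) 1-3-4 → obeys
(g) 1-6-2 → violates

g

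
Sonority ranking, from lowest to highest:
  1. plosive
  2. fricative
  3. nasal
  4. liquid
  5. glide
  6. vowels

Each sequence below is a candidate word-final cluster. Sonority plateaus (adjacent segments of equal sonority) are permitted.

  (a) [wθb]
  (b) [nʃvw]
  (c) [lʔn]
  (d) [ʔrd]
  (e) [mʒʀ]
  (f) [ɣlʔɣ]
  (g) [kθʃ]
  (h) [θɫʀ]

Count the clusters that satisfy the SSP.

1

(a) sonority 5-2-1: well-formed.
(b) sonority 3-2-2-5: ill-formed.
(c) sonority 4-1-3: ill-formed.
(d) sonority 1-4-1: ill-formed.
(e) sonority 3-2-4: ill-formed.
(f) sonority 2-4-1-2: ill-formed.
(g) sonority 1-2-2: ill-formed.
(h) sonority 2-4-4: ill-formed.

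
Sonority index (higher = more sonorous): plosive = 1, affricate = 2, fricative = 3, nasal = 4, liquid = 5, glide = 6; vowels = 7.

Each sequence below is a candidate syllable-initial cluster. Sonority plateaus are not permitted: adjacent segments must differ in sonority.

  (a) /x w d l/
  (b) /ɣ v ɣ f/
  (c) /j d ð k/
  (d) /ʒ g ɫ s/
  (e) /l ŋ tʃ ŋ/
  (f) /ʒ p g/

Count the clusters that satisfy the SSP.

(a) 3-6-1-5 → violates
(b) 3-3-3-3 → violates
(c) 6-1-3-1 → violates
(d) 3-1-5-3 → violates
(e) 5-4-2-4 → violates
(f) 3-1-1 → violates

0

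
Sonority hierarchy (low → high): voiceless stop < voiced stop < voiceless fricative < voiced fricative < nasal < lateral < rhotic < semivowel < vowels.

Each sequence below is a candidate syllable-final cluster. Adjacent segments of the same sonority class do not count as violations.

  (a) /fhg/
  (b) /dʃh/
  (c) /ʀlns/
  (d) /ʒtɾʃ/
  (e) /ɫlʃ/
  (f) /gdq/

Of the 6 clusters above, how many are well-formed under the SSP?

(a) 3-3-2 → obeys
(b) 2-3-3 → violates
(c) 7-6-5-3 → obeys
(d) 4-1-7-3 → violates
(e) 6-6-3 → obeys
(f) 2-2-1 → obeys

4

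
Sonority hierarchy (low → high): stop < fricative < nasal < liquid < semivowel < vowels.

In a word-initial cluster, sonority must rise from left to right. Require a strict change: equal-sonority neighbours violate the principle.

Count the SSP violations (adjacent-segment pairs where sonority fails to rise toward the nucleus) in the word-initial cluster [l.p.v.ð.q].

/l/ is a liquid (sonority 4).
/p/ is a stop (sonority 1).
/v/ is a fricative (sonority 2).
/ð/ is a fricative (sonority 2).
/q/ is a stop (sonority 1).
/l/→/p/: 4→1 (does not rise) — violation.
/p/→/v/: 1→2 (rises) — ok.
/v/→/ð/: 2→2 (plateau) — violation.
/ð/→/q/: 2→1 (does not rise) — violation.

3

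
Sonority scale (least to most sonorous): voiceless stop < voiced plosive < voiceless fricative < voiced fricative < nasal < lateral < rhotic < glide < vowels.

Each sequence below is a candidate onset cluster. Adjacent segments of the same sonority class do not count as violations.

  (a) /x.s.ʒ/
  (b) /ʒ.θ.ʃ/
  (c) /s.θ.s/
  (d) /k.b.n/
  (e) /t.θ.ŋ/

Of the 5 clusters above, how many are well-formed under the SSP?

(a) 3-3-4 → obeys
(b) 4-3-3 → violates
(c) 3-3-3 → obeys
(d) 1-2-5 → obeys
(e) 1-3-5 → obeys

4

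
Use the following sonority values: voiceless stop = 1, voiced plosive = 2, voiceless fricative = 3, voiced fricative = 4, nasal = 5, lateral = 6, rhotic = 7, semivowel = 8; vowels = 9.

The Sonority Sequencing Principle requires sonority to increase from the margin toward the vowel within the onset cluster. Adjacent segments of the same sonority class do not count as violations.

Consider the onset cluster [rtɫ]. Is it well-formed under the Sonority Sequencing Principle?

/r/ — rhotic, sonority 7.
/t/ — voiceless stop, sonority 1.
/ɫ/ — lateral, sonority 6.
The profile is 7-1-6. Between /r/ (7) and /t/ (1) sonority does not rise, so the cluster violates the SSP.

no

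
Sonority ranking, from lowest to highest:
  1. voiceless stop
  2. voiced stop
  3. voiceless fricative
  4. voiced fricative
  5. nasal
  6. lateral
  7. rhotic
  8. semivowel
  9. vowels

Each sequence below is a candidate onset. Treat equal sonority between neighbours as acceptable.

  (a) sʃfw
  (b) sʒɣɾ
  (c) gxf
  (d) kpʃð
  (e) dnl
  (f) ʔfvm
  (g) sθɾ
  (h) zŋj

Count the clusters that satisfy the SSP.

(a) 3-3-3-8 → obeys
(b) 3-4-4-7 → obeys
(c) 2-3-3 → obeys
(d) 1-1-3-4 → obeys
(e) 2-5-6 → obeys
(f) 1-3-4-5 → obeys
(g) 3-3-7 → obeys
(h) 4-5-8 → obeys

8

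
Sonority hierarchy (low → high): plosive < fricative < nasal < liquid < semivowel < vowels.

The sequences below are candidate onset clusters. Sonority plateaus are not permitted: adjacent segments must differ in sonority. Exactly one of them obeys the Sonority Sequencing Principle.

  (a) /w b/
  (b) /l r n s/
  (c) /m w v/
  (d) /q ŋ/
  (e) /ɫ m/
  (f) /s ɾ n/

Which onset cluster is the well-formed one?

(a) /w b/: profile 5-1 — violates.
(b) /l r n s/: profile 4-4-3-2 — violates.
(c) /m w v/: profile 3-5-2 — violates.
(d) /q ŋ/: profile 1-3 — obeys.
(e) /ɫ m/: profile 4-3 — violates.
(f) /s ɾ n/: profile 2-4-3 — violates.

d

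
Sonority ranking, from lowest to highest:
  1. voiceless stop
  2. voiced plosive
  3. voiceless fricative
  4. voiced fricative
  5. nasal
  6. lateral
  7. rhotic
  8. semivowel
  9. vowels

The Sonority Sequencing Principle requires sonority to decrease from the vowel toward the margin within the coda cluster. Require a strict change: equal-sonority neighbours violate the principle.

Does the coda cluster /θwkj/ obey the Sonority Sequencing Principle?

no

/θ/ — voiceless fricative, sonority 3.
/w/ — semivowel, sonority 8.
/k/ — voiceless stop, sonority 1.
/j/ — semivowel, sonority 8.
The profile is 3-8-1-8. Between /θ/ (3) and /w/ (8) sonority does not fall, so the cluster violates the SSP.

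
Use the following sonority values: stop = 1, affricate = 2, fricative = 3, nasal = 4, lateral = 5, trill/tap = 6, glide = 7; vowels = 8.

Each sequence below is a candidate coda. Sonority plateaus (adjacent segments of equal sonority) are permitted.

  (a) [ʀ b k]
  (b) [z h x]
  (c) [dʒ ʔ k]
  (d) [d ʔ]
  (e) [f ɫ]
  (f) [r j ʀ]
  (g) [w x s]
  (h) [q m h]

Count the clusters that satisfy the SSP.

(a) [ʀ b k]: profile 6-1-1 — obeys.
(b) [z h x]: profile 3-3-3 — obeys.
(c) [dʒ ʔ k]: profile 2-1-1 — obeys.
(d) [d ʔ]: profile 1-1 — obeys.
(e) [f ɫ]: profile 3-5 — violates.
(f) [r j ʀ]: profile 6-7-6 — violates.
(g) [w x s]: profile 7-3-3 — obeys.
(h) [q m h]: profile 1-4-3 — violates.

5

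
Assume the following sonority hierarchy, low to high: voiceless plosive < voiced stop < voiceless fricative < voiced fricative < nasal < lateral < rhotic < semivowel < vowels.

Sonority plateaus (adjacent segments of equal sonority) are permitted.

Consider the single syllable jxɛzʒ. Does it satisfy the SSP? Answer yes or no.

Onset: /j/ is a semivowel (sonority 8), /x/ is a voiceless fricative (sonority 3); then the nucleus /ɛ/ (sonority 9).
Onset profile 8-3-9 — does not rise throughout.
Coda: /z/ is a voiced fricative (sonority 4), /ʒ/ is a voiced fricative (sonority 4).
Coda profile 9-4-4 — falls from the nucleus.

no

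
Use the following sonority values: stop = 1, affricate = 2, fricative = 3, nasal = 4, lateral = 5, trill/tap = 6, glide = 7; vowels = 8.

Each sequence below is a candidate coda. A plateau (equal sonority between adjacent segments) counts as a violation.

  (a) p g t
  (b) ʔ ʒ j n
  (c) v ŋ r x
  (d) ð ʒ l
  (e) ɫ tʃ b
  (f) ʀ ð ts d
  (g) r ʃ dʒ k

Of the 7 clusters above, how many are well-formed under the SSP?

(a) sonority 1-1-1: ill-formed.
(b) sonority 1-3-7-4: ill-formed.
(c) sonority 3-4-6-3: ill-formed.
(d) sonority 3-3-5: ill-formed.
(e) sonority 5-2-1: well-formed.
(f) sonority 6-3-2-1: well-formed.
(g) sonority 6-3-2-1: well-formed.

3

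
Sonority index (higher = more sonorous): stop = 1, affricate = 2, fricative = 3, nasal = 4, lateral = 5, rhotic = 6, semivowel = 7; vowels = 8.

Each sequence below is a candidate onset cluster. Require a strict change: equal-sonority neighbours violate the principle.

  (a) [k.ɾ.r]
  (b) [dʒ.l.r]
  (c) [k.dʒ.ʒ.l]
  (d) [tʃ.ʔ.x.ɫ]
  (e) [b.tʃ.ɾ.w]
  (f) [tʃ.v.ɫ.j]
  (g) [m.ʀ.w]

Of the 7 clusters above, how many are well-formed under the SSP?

(a) 1-6-6 → violates
(b) 2-5-6 → obeys
(c) 1-2-3-5 → obeys
(d) 2-1-3-5 → violates
(e) 1-2-6-7 → obeys
(f) 2-3-5-7 → obeys
(g) 4-6-7 → obeys

5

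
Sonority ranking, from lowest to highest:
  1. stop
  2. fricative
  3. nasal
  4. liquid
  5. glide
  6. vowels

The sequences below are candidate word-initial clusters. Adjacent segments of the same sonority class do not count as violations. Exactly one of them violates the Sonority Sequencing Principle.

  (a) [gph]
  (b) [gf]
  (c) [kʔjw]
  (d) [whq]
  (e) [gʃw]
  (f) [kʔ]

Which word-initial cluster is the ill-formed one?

(a) [gph]: profile 1-1-2 — obeys.
(b) [gf]: profile 1-2 — obeys.
(c) [kʔjw]: profile 1-1-5-5 — obeys.
(d) [whq]: profile 5-2-1 — violates.
(e) [gʃw]: profile 1-2-5 — obeys.
(f) [kʔ]: profile 1-1 — obeys.

d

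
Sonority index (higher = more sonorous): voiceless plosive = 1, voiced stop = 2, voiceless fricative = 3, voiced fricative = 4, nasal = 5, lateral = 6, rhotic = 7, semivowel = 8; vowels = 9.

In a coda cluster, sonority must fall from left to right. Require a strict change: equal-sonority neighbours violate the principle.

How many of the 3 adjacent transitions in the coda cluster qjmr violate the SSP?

/q/ — voiceless plosive, sonority 1.
/j/ — semivowel, sonority 8.
/m/ — nasal, sonority 5.
/r/ — rhotic, sonority 7.
/q/→/j/: 1→8 (does not fall) — violation.
/j/→/m/: 8→5 (falls) — ok.
/m/→/r/: 5→7 (does not fall) — violation.

2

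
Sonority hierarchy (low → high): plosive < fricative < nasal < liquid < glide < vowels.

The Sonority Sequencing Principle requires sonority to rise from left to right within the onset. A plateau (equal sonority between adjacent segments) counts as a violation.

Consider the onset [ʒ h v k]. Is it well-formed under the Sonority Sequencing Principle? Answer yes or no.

no

/ʒ/ — fricative, sonority 2.
/h/ — fricative, sonority 2.
/v/ — fricative, sonority 2.
/k/ — plosive, sonority 1.
The profile is 2-2-2-1. Between /ʒ/ (2) and /h/ (2) sonority does not rise, so the cluster violates the SSP.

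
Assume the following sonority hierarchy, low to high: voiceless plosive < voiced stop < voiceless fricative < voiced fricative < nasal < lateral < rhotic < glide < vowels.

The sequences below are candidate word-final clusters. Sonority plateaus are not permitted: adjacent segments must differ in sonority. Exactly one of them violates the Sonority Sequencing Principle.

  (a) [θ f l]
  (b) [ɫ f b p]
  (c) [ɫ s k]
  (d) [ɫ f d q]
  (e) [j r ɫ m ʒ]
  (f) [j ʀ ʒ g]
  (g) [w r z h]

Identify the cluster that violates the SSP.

a

(a) [θ f l]: profile 3-3-6 — violates.
(b) [ɫ f b p]: profile 6-3-2-1 — obeys.
(c) [ɫ s k]: profile 6-3-1 — obeys.
(d) [ɫ f d q]: profile 6-3-2-1 — obeys.
(e) [j r ɫ m ʒ]: profile 8-7-6-5-4 — obeys.
(f) [j ʀ ʒ g]: profile 8-7-4-2 — obeys.
(g) [w r z h]: profile 8-7-4-3 — obeys.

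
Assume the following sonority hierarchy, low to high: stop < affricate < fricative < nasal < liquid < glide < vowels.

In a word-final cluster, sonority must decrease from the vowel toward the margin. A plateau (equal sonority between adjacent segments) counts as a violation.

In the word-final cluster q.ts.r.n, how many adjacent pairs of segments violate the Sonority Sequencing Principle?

2

/q/ — stop, sonority 1.
/ts/ — affricate, sonority 2.
/r/ — liquid, sonority 5.
/n/ — nasal, sonority 4.
/q/→/ts/: 1→2 (does not fall) — violation.
/ts/→/r/: 2→5 (does not fall) — violation.
/r/→/n/: 5→4 (falls) — ok.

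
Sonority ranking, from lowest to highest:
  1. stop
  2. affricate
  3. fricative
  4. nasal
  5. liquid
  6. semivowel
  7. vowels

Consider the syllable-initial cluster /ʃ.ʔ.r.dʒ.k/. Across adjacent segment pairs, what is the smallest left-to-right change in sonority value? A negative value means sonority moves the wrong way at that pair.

/ʃ/ — fricative, sonority 3.
/ʔ/ — stop, sonority 1.
/r/ — liquid, sonority 5.
/dʒ/ — affricate, sonority 2.
/k/ — stop, sonority 1.
/ʃ/→/ʔ/: change -2.
/ʔ/→/r/: change +4.
/r/→/dʒ/: change -3.
/dʒ/→/k/: change -1.
Minimum = -3.

-3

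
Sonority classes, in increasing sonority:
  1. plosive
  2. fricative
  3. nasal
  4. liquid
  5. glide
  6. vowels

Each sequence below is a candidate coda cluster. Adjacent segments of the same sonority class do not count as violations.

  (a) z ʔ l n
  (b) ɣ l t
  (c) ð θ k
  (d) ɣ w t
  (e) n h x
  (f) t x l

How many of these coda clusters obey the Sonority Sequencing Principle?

(a) 2-1-4-3 → violates
(b) 2-4-1 → violates
(c) 2-2-1 → obeys
(d) 2-5-1 → violates
(e) 3-2-2 → obeys
(f) 1-2-4 → violates

2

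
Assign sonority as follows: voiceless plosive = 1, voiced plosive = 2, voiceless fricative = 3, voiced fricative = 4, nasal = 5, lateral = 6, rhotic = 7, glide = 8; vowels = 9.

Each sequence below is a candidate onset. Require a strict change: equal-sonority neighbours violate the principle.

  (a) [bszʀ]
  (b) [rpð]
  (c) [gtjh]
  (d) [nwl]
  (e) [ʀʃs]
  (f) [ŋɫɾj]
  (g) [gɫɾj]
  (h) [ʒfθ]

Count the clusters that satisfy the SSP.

(a) sonority 2-3-4-7: well-formed.
(b) sonority 7-1-4: ill-formed.
(c) sonority 2-1-8-3: ill-formed.
(d) sonority 5-8-6: ill-formed.
(e) sonority 7-3-3: ill-formed.
(f) sonority 5-6-7-8: well-formed.
(g) sonority 2-6-7-8: well-formed.
(h) sonority 4-3-3: ill-formed.

3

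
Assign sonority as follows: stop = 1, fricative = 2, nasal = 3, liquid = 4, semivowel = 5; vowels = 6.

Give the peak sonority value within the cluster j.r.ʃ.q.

5

/j/ is a semivowel (sonority 5).
/r/ is a liquid (sonority 4).
/ʃ/ is a fricative (sonority 2).
/q/ is a stop (sonority 1).
The maximum is 5.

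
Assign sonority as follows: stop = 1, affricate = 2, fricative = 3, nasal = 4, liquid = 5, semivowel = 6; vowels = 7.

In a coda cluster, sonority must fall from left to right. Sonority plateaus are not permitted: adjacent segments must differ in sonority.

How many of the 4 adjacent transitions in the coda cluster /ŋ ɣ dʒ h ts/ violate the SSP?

1

/ŋ/: nasal = 4.
/ɣ/: fricative = 3.
/dʒ/: affricate = 2.
/h/: fricative = 3.
/ts/: affricate = 2.
/ŋ/→/ɣ/: 4→3 (falls) — ok.
/ɣ/→/dʒ/: 3→2 (falls) — ok.
/dʒ/→/h/: 2→3 (does not fall) — violation.
/h/→/ts/: 3→2 (falls) — ok.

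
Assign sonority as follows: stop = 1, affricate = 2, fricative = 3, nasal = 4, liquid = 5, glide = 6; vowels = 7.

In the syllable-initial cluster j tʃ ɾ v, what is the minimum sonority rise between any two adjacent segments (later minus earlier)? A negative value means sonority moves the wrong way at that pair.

/j/ — glide, sonority 6.
/tʃ/ — affricate, sonority 2.
/ɾ/ — liquid, sonority 5.
/v/ — fricative, sonority 3.
/j/→/tʃ/: change -4.
/tʃ/→/ɾ/: change +3.
/ɾ/→/v/: change -2.
Minimum = -4.

-4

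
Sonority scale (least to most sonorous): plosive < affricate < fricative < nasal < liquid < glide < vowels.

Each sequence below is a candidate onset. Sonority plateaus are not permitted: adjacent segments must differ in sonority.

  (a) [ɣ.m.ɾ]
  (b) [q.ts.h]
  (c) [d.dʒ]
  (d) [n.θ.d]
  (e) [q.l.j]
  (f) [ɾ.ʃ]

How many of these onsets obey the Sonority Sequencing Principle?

(a) sonority 3-4-5: well-formed.
(b) sonority 1-2-3: well-formed.
(c) sonority 1-2: well-formed.
(d) sonority 4-3-1: ill-formed.
(e) sonority 1-5-6: well-formed.
(f) sonority 5-3: ill-formed.

4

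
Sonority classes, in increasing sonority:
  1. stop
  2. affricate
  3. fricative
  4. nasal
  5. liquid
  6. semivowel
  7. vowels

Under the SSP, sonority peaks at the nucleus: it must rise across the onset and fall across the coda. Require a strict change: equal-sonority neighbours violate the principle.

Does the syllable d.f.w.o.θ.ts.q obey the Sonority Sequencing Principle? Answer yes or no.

yes

Onset: /d/ is a stop (sonority 1), /f/ is a fricative (sonority 3), /w/ is a semivowel (sonority 6); then the nucleus /o/ (sonority 7).
Onset profile 1-3-6-7 — rises to the nucleus.
Coda: /θ/ is a fricative (sonority 3), /ts/ is an affricate (sonority 2), /q/ is a stop (sonority 1).
Coda profile 7-3-2-1 — falls from the nucleus.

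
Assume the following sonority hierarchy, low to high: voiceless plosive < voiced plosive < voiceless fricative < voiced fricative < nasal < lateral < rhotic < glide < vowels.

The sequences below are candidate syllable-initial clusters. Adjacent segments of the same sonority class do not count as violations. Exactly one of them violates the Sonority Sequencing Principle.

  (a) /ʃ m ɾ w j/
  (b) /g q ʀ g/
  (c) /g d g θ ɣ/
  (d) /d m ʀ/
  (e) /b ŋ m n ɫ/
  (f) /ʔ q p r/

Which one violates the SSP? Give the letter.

(a) 3-5-7-8-8 → obeys
(b) 2-1-7-2 → violates
(c) 2-2-2-3-4 → obeys
(d) 2-5-7 → obeys
(e) 2-5-5-5-6 → obeys
(f) 1-1-1-7 → obeys

b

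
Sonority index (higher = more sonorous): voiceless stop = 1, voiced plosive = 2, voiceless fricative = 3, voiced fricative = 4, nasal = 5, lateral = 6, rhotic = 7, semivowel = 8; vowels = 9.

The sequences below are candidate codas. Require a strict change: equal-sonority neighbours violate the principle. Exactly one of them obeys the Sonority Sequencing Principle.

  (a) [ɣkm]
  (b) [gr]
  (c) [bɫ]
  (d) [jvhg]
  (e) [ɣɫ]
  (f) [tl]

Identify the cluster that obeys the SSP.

d

(a) 4-1-5 → violates
(b) 2-7 → violates
(c) 2-6 → violates
(d) 8-4-3-2 → obeys
(e) 4-6 → violates
(f) 1-6 → violates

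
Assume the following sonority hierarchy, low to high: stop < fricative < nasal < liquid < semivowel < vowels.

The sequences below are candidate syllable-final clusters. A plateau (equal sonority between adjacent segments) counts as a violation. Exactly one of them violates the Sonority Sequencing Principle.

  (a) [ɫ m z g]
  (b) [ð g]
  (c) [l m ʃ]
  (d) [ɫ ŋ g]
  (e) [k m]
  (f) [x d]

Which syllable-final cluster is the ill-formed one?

e

(a) sonority 4-3-2-1: well-formed.
(b) sonority 2-1: well-formed.
(c) sonority 4-3-2: well-formed.
(d) sonority 4-3-1: well-formed.
(e) sonority 1-3: ill-formed.
(f) sonority 2-1: well-formed.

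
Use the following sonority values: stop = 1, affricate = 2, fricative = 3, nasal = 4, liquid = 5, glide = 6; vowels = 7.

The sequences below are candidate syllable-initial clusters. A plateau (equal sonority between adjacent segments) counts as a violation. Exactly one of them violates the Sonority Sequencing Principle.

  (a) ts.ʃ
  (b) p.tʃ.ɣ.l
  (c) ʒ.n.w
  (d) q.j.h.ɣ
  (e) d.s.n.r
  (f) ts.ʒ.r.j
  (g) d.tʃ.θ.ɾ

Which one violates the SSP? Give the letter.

d

(a) ts.ʃ: profile 2-3 — obeys.
(b) p.tʃ.ɣ.l: profile 1-2-3-5 — obeys.
(c) ʒ.n.w: profile 3-4-6 — obeys.
(d) q.j.h.ɣ: profile 1-6-3-3 — violates.
(e) d.s.n.r: profile 1-3-4-5 — obeys.
(f) ts.ʒ.r.j: profile 2-3-5-6 — obeys.
(g) d.tʃ.θ.ɾ: profile 1-2-3-5 — obeys.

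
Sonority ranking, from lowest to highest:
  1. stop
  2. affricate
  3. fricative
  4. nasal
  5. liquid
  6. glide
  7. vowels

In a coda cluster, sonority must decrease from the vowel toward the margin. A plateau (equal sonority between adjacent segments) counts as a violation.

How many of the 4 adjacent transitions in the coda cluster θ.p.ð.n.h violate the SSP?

/θ/ is a fricative (sonority 3).
/p/ is a stop (sonority 1).
/ð/ is a fricative (sonority 3).
/n/ is a nasal (sonority 4).
/h/ is a fricative (sonority 3).
/θ/→/p/: 3→1 (falls) — ok.
/p/→/ð/: 1→3 (does not fall) — violation.
/ð/→/n/: 3→4 (does not fall) — violation.
/n/→/h/: 4→3 (falls) — ok.

2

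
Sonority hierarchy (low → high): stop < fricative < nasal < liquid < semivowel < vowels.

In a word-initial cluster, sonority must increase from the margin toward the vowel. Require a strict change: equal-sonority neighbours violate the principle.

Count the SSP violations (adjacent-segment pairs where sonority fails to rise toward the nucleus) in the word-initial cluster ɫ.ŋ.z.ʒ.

/ɫ/ — liquid, sonority 4.
/ŋ/ — nasal, sonority 3.
/z/ — fricative, sonority 2.
/ʒ/ — fricative, sonority 2.
/ɫ/→/ŋ/: 4→3 (does not rise) — violation.
/ŋ/→/z/: 3→2 (does not rise) — violation.
/z/→/ʒ/: 2→2 (plateau) — violation.

3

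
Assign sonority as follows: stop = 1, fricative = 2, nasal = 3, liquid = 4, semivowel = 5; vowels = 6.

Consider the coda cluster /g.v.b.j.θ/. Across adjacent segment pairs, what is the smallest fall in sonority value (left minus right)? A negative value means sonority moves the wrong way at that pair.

-4

/g/: stop = 1.
/v/: fricative = 2.
/b/: stop = 1.
/j/: semivowel = 5.
/θ/: fricative = 2.
/g/→/v/: change -1.
/v/→/b/: change +1.
/b/→/j/: change -4.
/j/→/θ/: change +3.
Minimum = -4.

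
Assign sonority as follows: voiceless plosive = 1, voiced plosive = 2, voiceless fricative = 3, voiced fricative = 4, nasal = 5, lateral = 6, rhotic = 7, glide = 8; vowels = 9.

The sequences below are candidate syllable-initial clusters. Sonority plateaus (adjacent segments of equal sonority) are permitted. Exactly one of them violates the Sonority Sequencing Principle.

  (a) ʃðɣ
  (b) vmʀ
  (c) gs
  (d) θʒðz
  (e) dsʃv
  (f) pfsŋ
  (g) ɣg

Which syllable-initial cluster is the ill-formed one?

(a) 3-4-4 → obeys
(b) 4-5-7 → obeys
(c) 2-3 → obeys
(d) 3-4-4-4 → obeys
(e) 2-3-3-4 → obeys
(f) 1-3-3-5 → obeys
(g) 4-2 → violates

g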